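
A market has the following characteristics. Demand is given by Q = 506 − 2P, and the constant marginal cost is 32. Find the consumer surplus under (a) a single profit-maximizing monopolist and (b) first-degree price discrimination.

Monopoly: CS = 12210.25; Perfect PD: CS = 0

Inverting demand: P = 253 − 0.5Q.
Monopoly sets MR = MC: 253 − Q = 32 ⇒ Q = 221, P = 253 − 0.5·221 = 142.5.
CS = ½·(253 − 142.5)·221 = 12210.25.
A perfectly discriminating monopolist sells every unit with P(Q) ≥ MC(Q), so output equals the competitive quantity Q = 442. Each buyer pays their reservation price, so CS = 0 and the firm captures all surplus.
CS = 0.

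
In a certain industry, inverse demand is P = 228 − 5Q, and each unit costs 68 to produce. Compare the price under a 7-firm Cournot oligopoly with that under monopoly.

With 7 symmetric Cournot firms, each firm's FOC gives 228 − 40q = 68, so q = 4, Q = 7·4 = 28, and P = 88.
A monopolist chooses Q where MR = MC. MR = 228 − 10Q; setting this equal to 68 gives Q = 16 and P = 148.

Cournot: P = 88; Monopoly: P = 148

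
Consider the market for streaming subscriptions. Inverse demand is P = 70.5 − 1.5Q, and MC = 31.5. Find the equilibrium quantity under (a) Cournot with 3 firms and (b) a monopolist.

Cournot with 3 identical firms: the symmetric best-response condition is 70.5 − 6q = 31.5. Each firm produces q = 6.5, total output Q = 19.5, price P = 41.25.
The monopolist equates marginal revenue to marginal cost: 70.5 − 3Q = 31.5, so Q = 13. From demand, P = 51.

Cournot: Q = 19.5; Monopoly: Q = 13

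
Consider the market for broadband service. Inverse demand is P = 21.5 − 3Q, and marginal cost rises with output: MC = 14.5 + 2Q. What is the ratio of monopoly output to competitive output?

Q_m/Q_c = 0.625

Monopoly sets MR = MC: 21.5 − 6Q = 14.5 + 2Q ⇒ Q = 0.875, P = 21.5 − 3·0.875 = 18.875.
Competitive equilibrium sets price equal to marginal cost: 21.5 − 3Q = 14.5 + 2Q, so Q = 1.4 and P = 17.3.
Ratio Q_m/Q_c = 0.875/1.4 = 0.625.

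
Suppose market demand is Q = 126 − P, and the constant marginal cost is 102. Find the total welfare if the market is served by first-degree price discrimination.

Inverting demand: P = 126 − Q.
A perfectly discriminating monopolist sells every unit with P(Q) ≥ MC(Q), so output equals the competitive quantity Q = 24. Each buyer pays their reservation price, so CS = 0 and the firm captures all surplus.
TS = 288 (equal to competitive TS).

TS = 288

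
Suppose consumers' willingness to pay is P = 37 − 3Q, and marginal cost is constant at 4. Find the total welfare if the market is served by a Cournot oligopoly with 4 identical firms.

TS = 174.24

In a 4-firm Cournot equilibrium, symmetry and the first-order condition give q = (37 − 4)/(15) = 2.2. So Q = 8.8 and P = 10.6.
CS = ½·(37 − 10.6)·8.8 = 116.16; PS = (10.6 − 4)·8.8 = 58.08; TS = 174.24.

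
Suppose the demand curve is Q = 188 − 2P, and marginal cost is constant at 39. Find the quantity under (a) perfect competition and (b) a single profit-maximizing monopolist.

Competition: Q = 110; Monopoly: Q = 55

Inverting demand: P = 94 − 0.5Q.
Under competition P = MC = 39, so Q = (94 − 39)/0.5 = 110.
A monopolist chooses Q where MR = MC. MR = 94 − Q; setting this equal to 39 gives Q = 55 and P = 66.5.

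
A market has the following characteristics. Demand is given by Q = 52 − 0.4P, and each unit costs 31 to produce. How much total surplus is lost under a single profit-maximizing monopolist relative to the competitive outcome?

DWL = 490.05

Inverting demand: P = 130 − 2.5Q.
Perfect competition: P = MC = 31, so 130 − 2.5Q = 31 and Q = 39.6.
Monopoly sets MR = MC: 130 − 5Q = 31 ⇒ Q = 19.8, P = 130 − 2.5·19.8 = 80.5.
DWL is the triangle between Q = 19.8 and Q = 39.6: ½·(39.6 − 19.8)·(80.5 − 31) = 490.05.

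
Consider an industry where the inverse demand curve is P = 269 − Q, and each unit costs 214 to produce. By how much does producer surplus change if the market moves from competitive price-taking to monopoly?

Producer surplus rises by 756.25

Under competition P = MC = 214, so Q = (269 − 214)/1 = 55.
PS = (214 − 214)·55 = 0.
A monopolist chooses Q where MR = MC. MR = 269 − 2Q; setting this equal to 214 gives Q = 27.5 and P = 241.5.
PS = (241.5 − 214)·27.5 = 756.25.
Change in producer surplus: 756.25 − 0 = 756.25.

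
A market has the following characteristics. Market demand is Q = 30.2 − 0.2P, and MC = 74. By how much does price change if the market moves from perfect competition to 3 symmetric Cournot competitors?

Inverting demand: P = 151 − 5Q.
Competitive firms price at marginal cost: P = 74, giving Q = 15.4.
In a 3-firm Cournot equilibrium, symmetry and the first-order condition give q = (151 − 74)/(20) = 3.85. So Q = 11.55 and P = 93.25.
Change in price: 93.25 − 74 = 19.25.

Price rises by 19.25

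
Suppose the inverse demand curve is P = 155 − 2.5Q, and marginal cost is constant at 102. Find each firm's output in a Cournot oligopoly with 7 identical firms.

With 7 symmetric Cournot firms, each firm's FOC gives 155 − 20q = 102, so q = 2.65, Q = 7·2.65 = 18.55, and P = 108.625.

q_i = 2.65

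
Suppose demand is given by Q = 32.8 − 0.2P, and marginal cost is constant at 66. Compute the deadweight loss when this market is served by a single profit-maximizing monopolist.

DWL = 240.1

Inverting demand: P = 164 − 5Q.
Competitive firms price at marginal cost: P = 66, giving Q = 19.6.
A monopolist chooses Q where MR = MC. MR = 164 − 10Q; setting this equal to 66 gives Q = 9.8 and P = 115.
DWL is the triangle between Q = 9.8 and Q = 19.6: ½·(19.6 − 9.8)·(115 − 66) = 240.1.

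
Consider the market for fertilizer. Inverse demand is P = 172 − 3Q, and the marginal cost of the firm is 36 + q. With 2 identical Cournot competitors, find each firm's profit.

With 2 symmetric Cournot firms, each firm's FOC gives 172 − 9q = 36 + q, so q = 13.6, Q = 2·13.6 = 27.2, and P = 90.4.
Each firm's profit = 90.4·13.6 − (36·13.6 + ½·1·13.6²) = 647.36.

π_i = 647.36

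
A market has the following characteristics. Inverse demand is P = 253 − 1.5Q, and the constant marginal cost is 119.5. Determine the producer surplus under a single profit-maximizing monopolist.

PS = 2970.375

The monopolist equates marginal revenue to marginal cost: 253 − 3Q = 119.5, so Q = 44.5. From demand, P = 186.25.
PS = (186.25 − 119.5)·44.5 = 2970.375.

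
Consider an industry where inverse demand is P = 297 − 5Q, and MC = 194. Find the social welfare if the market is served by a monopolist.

TS = 795.675

Monopoly sets MR = MC: 297 − 10Q = 194 ⇒ Q = 10.3, P = 297 − 5·10.3 = 245.5.
CS = ½·(297 − 245.5)·10.3 = 265.225; PS = (245.5 − 194)·10.3 = 530.45; TS = 795.675.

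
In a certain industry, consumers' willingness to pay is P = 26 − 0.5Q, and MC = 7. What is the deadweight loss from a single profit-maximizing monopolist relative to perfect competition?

Competitive firms price at marginal cost: P = 7, giving Q = 38.
The monopolist equates marginal revenue to marginal cost: 26 − Q = 7, so Q = 19. From demand, P = 16.5.
DWL is the triangle between Q = 19 and Q = 38: ½·(38 − 19)·(16.5 − 7) = 90.25.

DWL = 90.25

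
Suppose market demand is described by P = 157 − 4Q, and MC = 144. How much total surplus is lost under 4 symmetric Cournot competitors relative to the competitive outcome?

DWL = 0.845

Perfect competition: P = MC = 144, so 157 − 4Q = 144 and Q = 3.25.
With 4 symmetric Cournot firms, each firm's FOC gives 157 − 20q = 144, so q = 0.65, Q = 4·0.65 = 2.6, and P = 146.6.
DWL is the triangle between Q = 2.6 and Q = 3.25: ½·(3.25 − 2.6)·(146.6 − 144) = 0.845.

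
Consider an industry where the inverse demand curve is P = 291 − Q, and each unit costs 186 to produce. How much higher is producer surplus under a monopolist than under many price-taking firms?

Producer surplus rises by 2756.25

Under competition P = MC = 186, so Q = (291 − 186)/1 = 105.
PS = (186 − 186)·105 = 0.
A monopolist chooses Q where MR = MC. MR = 291 − 2Q; setting this equal to 186 gives Q = 52.5 and P = 238.5.
PS = (238.5 − 186)·52.5 = 2756.25.
Change in producer surplus: 2756.25 − 0 = 2756.25.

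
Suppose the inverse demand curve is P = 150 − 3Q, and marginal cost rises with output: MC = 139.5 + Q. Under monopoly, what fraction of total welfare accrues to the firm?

PS/TS = 0.7

The monopolist equates marginal revenue to marginal cost: 150 − 6Q = 139.5 + Q, so Q = 1.5. From demand, P = 145.5.
CS = ½·(150 − 145.5)·1.5 = 3.375.
PS = P·Q − VC(Q) = 145.5·1.5 − (139.5·1.5 + ½·1·1.5²) = 7.875.
Share captured = PS/TS = 7.875/11.25 = 0.7.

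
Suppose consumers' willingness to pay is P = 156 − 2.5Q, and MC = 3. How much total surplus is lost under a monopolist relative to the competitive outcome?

Perfect competition: P = MC = 3, so 156 − 2.5Q = 3 and Q = 61.2.
A monopolist chooses Q where MR = MC. MR = 156 − 5Q; setting this equal to 3 gives Q = 30.6 and P = 79.5.
DWL is the triangle between Q = 30.6 and Q = 61.2: ½·(61.2 − 30.6)·(79.5 − 3) = 1170.45.

DWL = 1170.45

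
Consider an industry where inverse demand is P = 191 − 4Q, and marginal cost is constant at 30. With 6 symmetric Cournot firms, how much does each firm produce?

q_i = 5.75

In a 6-firm Cournot equilibrium, symmetry and the first-order condition give q = (191 − 30)/(28) = 5.75. So Q = 34.5 and P = 53.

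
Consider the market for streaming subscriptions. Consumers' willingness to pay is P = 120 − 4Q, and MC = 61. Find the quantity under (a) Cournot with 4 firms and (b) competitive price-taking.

Cournot: Q = 11.8; Competition: Q = 14.75

With 4 symmetric Cournot firms, each firm's FOC gives 120 − 20q = 61, so q = 2.95, Q = 4·2.95 = 11.8, and P = 72.8.
Competitive firms price at marginal cost: P = 61, giving Q = 14.75.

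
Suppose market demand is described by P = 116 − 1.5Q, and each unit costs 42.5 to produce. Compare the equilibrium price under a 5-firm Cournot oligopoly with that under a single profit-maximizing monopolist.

With 5 symmetric Cournot firms, each firm's FOC gives 116 − 9q = 42.5, so q = 49/6, Q = 5·49/6 = 245/6, and P = 54.75.
A monopolist chooses Q where MR = MC. MR = 116 − 3Q; setting this equal to 42.5 gives Q = 24.5 and P = 79.25.

Cournot: P = 54.75; Monopoly: P = 79.25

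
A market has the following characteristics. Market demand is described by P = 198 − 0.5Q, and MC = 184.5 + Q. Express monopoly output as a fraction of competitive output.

Monopoly sets MR = MC: 198 − Q = 184.5 + Q ⇒ Q = 6.75, P = 198 − 0.5·6.75 = 194.625.
Competitive equilibrium sets price equal to marginal cost: 198 − 0.5Q = 184.5 + Q, so Q = 9 and P = 193.5.
Ratio Q_m/Q_c = 6.75/9 = 0.75.

Q_m/Q_c = 0.75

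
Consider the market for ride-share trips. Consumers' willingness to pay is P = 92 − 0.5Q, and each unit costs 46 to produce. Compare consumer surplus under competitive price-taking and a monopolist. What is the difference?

Consumer surplus falls by 1587

Perfect competition: P = MC = 46, so 92 − 0.5Q = 46 and Q = 92.
CS = ½·(92 − 46)·92 = 2116.
Monopoly sets MR = MC: 92 − Q = 46 ⇒ Q = 46, P = 92 − 0.5·46 = 69.
CS = ½·(92 − 69)·46 = 529.
Change in consumer surplus: 529 − 2116 = −1587.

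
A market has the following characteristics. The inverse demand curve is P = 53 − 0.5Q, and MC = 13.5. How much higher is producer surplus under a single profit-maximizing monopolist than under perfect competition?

PS rises by 780.125

Perfect competition: P = MC = 13.5, so 53 − 0.5Q = 13.5 and Q = 79.
PS = (13.5 − 13.5)·79 = 0.
The monopolist equates marginal revenue to marginal cost: 53 − Q = 13.5, so Q = 39.5. From demand, P = 33.25.
PS = (33.25 − 13.5)·39.5 = 780.125.
Change in producer surplus: 780.125 − 0 = 780.125.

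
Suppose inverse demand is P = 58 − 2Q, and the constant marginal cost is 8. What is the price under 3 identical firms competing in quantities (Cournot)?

With 3 symmetric Cournot firms, each firm's FOC gives 58 − 8q = 8, so q = 6.25, Q = 3·6.25 = 18.75, and P = 20.5.

P = 20.5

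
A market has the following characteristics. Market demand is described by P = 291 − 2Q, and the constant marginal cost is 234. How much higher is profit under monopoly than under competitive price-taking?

π rises by 406.125

Under competition P = MC = 234, so Q = (291 − 234)/2 = 28.5.
Profit = (234 − 234)·28.5 = 0.
Monopoly sets MR = MC: 291 − 4Q = 234 ⇒ Q = 14.25, P = 291 − 2·14.25 = 262.5.
Profit = (262.5 − 234)·14.25 = 406.125.
Change in profit: 406.125 − 0 = 406.125.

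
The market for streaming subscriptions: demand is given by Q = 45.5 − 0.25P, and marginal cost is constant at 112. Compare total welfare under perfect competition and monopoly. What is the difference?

Total welfare falls by 153.125

Inverting demand: P = 182 − 4Q.
Under competition P = MC = 112, so Q = (182 − 112)/4 = 17.5.
CS = ½·(182 − 112)·17.5 = 612.5; PS = (112 − 112)·17.5 = 0; TS = 612.5.
A monopolist chooses Q where MR = MC. MR = 182 − 8Q; setting this equal to 112 gives Q = 8.75 and P = 147.
CS = ½·(182 − 147)·8.75 = 153.125; PS = (147 − 112)·8.75 = 306.25; TS = 459.375.
Change in total welfare: 459.375 − 612.5 = −153.125.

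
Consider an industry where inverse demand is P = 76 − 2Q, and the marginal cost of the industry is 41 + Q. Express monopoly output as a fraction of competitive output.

Q_m/Q_c = 0.6

The monopolist equates marginal revenue to marginal cost: 76 − 4Q = 41 + Q, so Q = 7. From demand, P = 62.
Under competition P = MC: 76 − 2Q = 41 + Q ⇒ Q = 35/3, P = 158/3.
Ratio Q_m/Q_c = 7/(35/3) = 0.6.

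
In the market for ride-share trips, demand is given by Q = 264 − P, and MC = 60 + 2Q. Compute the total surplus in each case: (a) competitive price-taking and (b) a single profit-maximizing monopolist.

Inverting demand: P = 264 − Q.
Competitive equilibrium sets price equal to marginal cost: 264 − Q = 60 + 2Q, so Q = 68 and P = 196.
CS = ½·(264 − 196)·68 = 2312; PS = (196·68 − 60·68 − ½·2·68²) = 4624; TS = 6936.
The monopolist equates marginal revenue to marginal cost: 264 − 2Q = 60 + 2Q, so Q = 51. From demand, P = 213.
CS = ½·(264 − 213)·51 = 1300.5; PS = (213·51 − 60·51 − ½·2·51²) = 5202; TS = 6502.5.

Competition: TS = 6936; Monopoly: TS = 6502.5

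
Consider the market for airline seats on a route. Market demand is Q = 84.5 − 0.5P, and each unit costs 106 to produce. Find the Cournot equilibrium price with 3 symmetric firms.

Inverting demand: P = 169 − 2Q.
With 3 symmetric Cournot firms, each firm's FOC gives 169 − 8q = 106, so q = 7.875, Q = 3·7.875 = 23.625, and P = 121.75.

P = 121.75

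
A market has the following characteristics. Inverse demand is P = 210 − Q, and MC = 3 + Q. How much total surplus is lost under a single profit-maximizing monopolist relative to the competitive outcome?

Under competition P = MC: 210 − Q = 3 + Q ⇒ Q = 103.5, P = 106.5.
The monopolist equates marginal revenue to marginal cost: 210 − 2Q = 3 + Q, so Q = 69. From demand, P = 141.
CS = ½·(210 − 106.5)·103.5 = 5356.125; PS = (106.5·103.5 − 3·103.5 − ½·1·103.5²) = 5356.125; TS = 10712.25.
CS = ½·(210 − 141)·69 = 2380.5; PS = (141·69 − 3·69 − ½·1·69²) = 7141.5; TS = 9522.
DWL = 10712.25 − 9522 = 1190.25.

DWL = 1190.25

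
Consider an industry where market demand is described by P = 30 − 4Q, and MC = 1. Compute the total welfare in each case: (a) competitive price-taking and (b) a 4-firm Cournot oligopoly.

Competition: TS = 105.125; Cournot: TS = 100.92

Competitive firms price at marginal cost: P = 1, giving Q = 7.25.
CS = ½·(30 − 1)·7.25 = 105.125; PS = (1 − 1)·7.25 = 0; TS = 105.125.
Cournot with 4 identical firms: the symmetric best-response condition is 30 − 20q = 1. Each firm produces q = 1.45, total output Q = 5.8, price P = 6.8.
CS = ½·(30 − 6.8)·5.8 = 67.28; PS = (6.8 − 1)·5.8 = 33.64; TS = 100.92.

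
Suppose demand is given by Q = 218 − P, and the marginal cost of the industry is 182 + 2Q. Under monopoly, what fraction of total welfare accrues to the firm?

Inverting demand: P = 218 − Q.
The monopolist equates marginal revenue to marginal cost: 218 − 2Q = 182 + 2Q, so Q = 9. From demand, P = 209.
CS = ½·(218 − 209)·9 = 40.5.
PS = P·Q − VC(Q) = 209·9 − (182·9 + ½·2·9²) = 162.
Share captured = PS/TS = 162/202.5 = 0.8.

PS/TS = 0.8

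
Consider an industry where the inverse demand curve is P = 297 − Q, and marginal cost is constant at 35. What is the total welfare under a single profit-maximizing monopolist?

Monopoly sets MR = MC: 297 − 2Q = 35 ⇒ Q = 131, P = 297 − 131 = 166.
CS = ½·(297 − 166)·131 = 8580.5; PS = (166 − 35)·131 = 17161; TS = 25741.5.

TS = 25741.5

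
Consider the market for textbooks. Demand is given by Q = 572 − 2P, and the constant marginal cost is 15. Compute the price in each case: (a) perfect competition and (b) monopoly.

Inverting demand: P = 286 − 0.5Q.
Perfect competition: P = MC = 15, so 286 − 0.5Q = 15 and Q = 542.
Monopoly sets MR = MC: 286 − Q = 15 ⇒ Q = 271, P = 286 − 0.5·271 = 150.5.

Competition: P = 15; Monopoly: P = 150.5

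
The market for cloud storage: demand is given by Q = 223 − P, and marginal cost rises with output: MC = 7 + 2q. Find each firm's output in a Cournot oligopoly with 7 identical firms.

Inverting demand: P = 223 − Q.
Cournot with 7 identical firms: the symmetric best-response condition is 223 − 8q = 7 + 2q. Each firm produces q = 21.6, total output Q = 151.2, price P = 71.8.

q_i = 21.6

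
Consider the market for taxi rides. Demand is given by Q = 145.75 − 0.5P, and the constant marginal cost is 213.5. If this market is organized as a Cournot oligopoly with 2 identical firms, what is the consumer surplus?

CS = 676

Inverting demand: P = 291.5 − 2Q.
In a 2-firm Cournot equilibrium, symmetry and the first-order condition give q = (291.5 − 213.5)/(6) = 13. So Q = 26 and P = 239.5.
CS = ½·(291.5 − 239.5)·26 = 676.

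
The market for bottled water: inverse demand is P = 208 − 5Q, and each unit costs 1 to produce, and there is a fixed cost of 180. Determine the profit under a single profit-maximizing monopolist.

Profit = 1962.45

A monopolist chooses Q where MR = MC. MR = 208 − 10Q; setting this equal to 1 gives Q = 20.7 and P = 104.5.
Profit = (104.5 − 1)·20.7 − 180 = 1962.45.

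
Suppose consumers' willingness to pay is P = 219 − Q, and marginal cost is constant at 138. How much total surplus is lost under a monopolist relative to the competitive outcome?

Under competition P = MC = 138, so Q = (219 − 138)/1 = 81.
The monopolist equates marginal revenue to marginal cost: 219 − 2Q = 138, so Q = 40.5. From demand, P = 178.5.
DWL is the triangle between Q = 40.5 and Q = 81: ½·(81 − 40.5)·(178.5 − 138) = 820.125.

DWL = 820.125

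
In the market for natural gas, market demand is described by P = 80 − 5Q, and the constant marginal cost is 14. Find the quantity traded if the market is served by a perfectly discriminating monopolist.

With perfect price discrimination, output is the efficient level Q = 13.2 (where demand meets MC), but every buyer pays their willingness to pay: CS = 0 and PS = total surplus.

Q = 13.2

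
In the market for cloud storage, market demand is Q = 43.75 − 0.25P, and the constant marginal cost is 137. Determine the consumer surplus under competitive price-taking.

Inverting demand: P = 175 − 4Q.
Under competition P = MC = 137, so Q = (175 − 137)/4 = 9.5.
CS = ½·(175 − 137)·9.5 = 180.5.

CS = 180.5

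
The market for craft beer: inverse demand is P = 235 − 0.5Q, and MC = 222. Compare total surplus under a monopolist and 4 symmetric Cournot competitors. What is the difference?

Total surplus rises by 35.49

The monopolist equates marginal revenue to marginal cost: 235 − Q = 222, so Q = 13. From demand, P = 228.5.
CS = ½·(235 − 228.5)·13 = 42.25; PS = (228.5 − 222)·13 = 84.5; TS = 126.75.
In a 4-firm Cournot equilibrium, symmetry and the first-order condition give q = (235 − 222)/(2.5) = 5.2. So Q = 20.8 and P = 224.6.
CS = ½·(235 − 224.6)·20.8 = 108.16; PS = (224.6 − 222)·20.8 = 54.08; TS = 162.24.
Change in total surplus: 162.24 − 126.75 = 35.49.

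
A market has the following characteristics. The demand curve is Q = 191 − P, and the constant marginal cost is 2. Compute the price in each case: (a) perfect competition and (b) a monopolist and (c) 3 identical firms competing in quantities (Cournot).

Competition: P = 2; Monopoly: P = 96.5; Cournot: P = 49.25

Inverting demand: P = 191 − Q.
Competitive firms price at marginal cost: P = 2, giving Q = 189.
Monopoly sets MR = MC: 191 − 2Q = 2 ⇒ Q = 94.5, P = 191 − 94.5 = 96.5.
In a 3-firm Cournot equilibrium, symmetry and the first-order condition give q = (191 − 2)/(4) = 47.25. So Q = 141.75 and P = 49.25.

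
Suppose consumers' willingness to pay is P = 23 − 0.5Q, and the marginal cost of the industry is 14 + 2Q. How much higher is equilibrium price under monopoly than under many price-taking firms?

Under competition P = MC: 23 − 0.5Q = 14 + 2Q ⇒ Q = 3.6, P = 21.2.
The monopolist equates marginal revenue to marginal cost: 23 − Q = 14 + 2Q, so Q = 3. From demand, P = 21.5.
Change in equilibrium price: 21.5 − 21.2 = 0.3.

P rises by 0.3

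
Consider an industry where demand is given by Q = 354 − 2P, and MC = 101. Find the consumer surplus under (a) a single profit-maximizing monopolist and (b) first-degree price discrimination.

Monopoly: CS = 1444; Perfect PD: CS = 0

Inverting demand: P = 177 − 0.5Q.
Monopoly sets MR = MC: 177 − Q = 101 ⇒ Q = 76, P = 177 − 0.5·76 = 139.
CS = ½·(177 − 139)·76 = 1444.
Under first-degree price discrimination the firm charges each unit its demand price and produces up to where P = MC, i.e. Q = 152. Consumer surplus is zero; producer surplus equals total surplus.
CS = 0.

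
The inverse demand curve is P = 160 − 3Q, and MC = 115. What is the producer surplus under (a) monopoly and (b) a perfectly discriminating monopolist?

Monopoly: PS = 168.75; Perfect PD: PS = 337.5

A monopolist chooses Q where MR = MC. MR = 160 − 6Q; setting this equal to 115 gives Q = 7.5 and P = 137.5.
PS = (137.5 − 115)·7.5 = 168.75.
Under first-degree price discrimination the firm charges each unit its demand price and produces up to where P = MC, i.e. Q = 15. Consumer surplus is zero; producer surplus equals total surplus.
PS = ½·(160 − 115)·15 = 337.5.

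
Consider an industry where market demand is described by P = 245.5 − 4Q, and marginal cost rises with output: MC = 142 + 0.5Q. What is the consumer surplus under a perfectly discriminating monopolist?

CS = 0

With perfect price discrimination, output is the efficient level Q = 23 (where demand meets MC), but every buyer pays their willingness to pay: CS = 0 and PS = total surplus.
CS = 0.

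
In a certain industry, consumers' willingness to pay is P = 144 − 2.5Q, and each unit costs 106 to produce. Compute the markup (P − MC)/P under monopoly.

Monopoly sets MR = MC: 144 − 5Q = 106 ⇒ Q = 7.6, P = 144 − 2.5·7.6 = 125.
Lerner index = (P − MC)/P = (125 − 106)/125 = 0.152.

Lerner index = 0.152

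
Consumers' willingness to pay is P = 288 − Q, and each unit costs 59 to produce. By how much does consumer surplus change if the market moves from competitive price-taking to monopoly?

Competitive firms price at marginal cost: P = 59, giving Q = 229.
CS = ½·(288 − 59)·229 = 26220.5.
The monopolist equates marginal revenue to marginal cost: 288 − 2Q = 59, so Q = 114.5. From demand, P = 173.5.
CS = ½·(288 − 173.5)·114.5 = 6555.125.
Change in consumer surplus: 6555.125 − 26220.5 = −19665.375.

CS falls by 19665.375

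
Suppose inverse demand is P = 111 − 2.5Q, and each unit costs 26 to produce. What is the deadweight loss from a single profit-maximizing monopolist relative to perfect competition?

DWL = 361.25

Competitive firms price at marginal cost: P = 26, giving Q = 34.
The monopolist equates marginal revenue to marginal cost: 111 − 5Q = 26, so Q = 17. From demand, P = 68.5.
DWL is the triangle between Q = 17 and Q = 34: ½·(34 − 17)·(68.5 − 26) = 361.25.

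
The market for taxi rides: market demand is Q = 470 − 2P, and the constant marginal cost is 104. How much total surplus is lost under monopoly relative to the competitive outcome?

DWL = 4290.25

Inverting demand: P = 235 − 0.5Q.
Under competition P = MC = 104, so Q = (235 − 104)/0.5 = 262.
Monopoly sets MR = MC: 235 − Q = 104 ⇒ Q = 131, P = 235 − 0.5·131 = 169.5.
DWL is the triangle between Q = 131 and Q = 262: ½·(262 − 131)·(169.5 − 104) = 4290.25.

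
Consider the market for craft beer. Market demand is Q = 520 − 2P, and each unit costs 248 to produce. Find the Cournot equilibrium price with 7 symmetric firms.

Inverting demand: P = 260 − 0.5Q.
Cournot with 7 identical firms: the symmetric best-response condition is 260 − 4q = 248. Each firm produces q = 3, total output Q = 21, price P = 249.5.

P = 249.5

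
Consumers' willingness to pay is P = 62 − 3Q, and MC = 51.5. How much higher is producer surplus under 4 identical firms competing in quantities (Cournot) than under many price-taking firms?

PS rises by 5.88

Under competition P = MC = 51.5, so Q = (62 − 51.5)/3 = 3.5.
PS = (51.5 − 51.5)·3.5 = 0.
With 4 symmetric Cournot firms, each firm's FOC gives 62 − 15q = 51.5, so q = 0.7, Q = 4·0.7 = 2.8, and P = 53.6.
PS = (53.6 − 51.5)·2.8 = 5.88.
Change in producer surplus: 5.88 − 0 = 5.88.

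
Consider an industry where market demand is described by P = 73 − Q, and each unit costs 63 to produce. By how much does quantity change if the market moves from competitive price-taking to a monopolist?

Under competition P = MC = 63, so Q = (73 − 63)/1 = 10.
The monopolist equates marginal revenue to marginal cost: 73 − 2Q = 63, so Q = 5. From demand, P = 68.
Change in quantity: 5 − 10 = −5.

Quantity falls by 5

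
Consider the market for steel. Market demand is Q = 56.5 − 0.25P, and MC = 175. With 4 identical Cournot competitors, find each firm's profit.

π_i = 26.01

Inverting demand: P = 226 − 4Q.
With 4 symmetric Cournot firms, each firm's FOC gives 226 − 20q = 175, so q = 2.55, Q = 4·2.55 = 10.2, and P = 185.2.
Each firm's profit = (185.2 − 175)·2.55 = 26.01.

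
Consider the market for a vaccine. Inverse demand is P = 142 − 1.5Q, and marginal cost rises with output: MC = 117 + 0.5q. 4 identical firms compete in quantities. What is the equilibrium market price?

Cournot with 4 identical firms: the symmetric best-response condition is 142 − 7.5q = 117 + 0.5q. Each firm produces q = 3.125, total output Q = 12.5, price P = 123.25.

P = 123.25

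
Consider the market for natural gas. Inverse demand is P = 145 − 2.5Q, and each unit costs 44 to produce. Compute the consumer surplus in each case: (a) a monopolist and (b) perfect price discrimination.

Monopoly sets MR = MC: 145 − 5Q = 44 ⇒ Q = 20.2, P = 145 − 2.5·20.2 = 94.5.
CS = ½·(145 − 94.5)·20.2 = 510.05.
Under first-degree price discrimination the firm charges each unit its demand price and produces up to where P = MC, i.e. Q = 40.4. Consumer surplus is zero; producer surplus equals total surplus.
CS = 0.

Monopoly: CS = 510.05; Perfect PD: CS = 0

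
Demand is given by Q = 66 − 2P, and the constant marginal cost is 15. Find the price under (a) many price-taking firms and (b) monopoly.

Competition: P = 15; Monopoly: P = 24

Inverting demand: P = 33 − 0.5Q.
Under competition P = MC = 15, so Q = (33 − 15)/0.5 = 36.
Monopoly sets MR = MC: 33 − Q = 15 ⇒ Q = 18, P = 33 − 0.5·18 = 24.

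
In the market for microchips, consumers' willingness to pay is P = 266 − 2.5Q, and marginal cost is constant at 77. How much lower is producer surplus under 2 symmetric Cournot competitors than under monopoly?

PS falls by 396.9

A monopolist chooses Q where MR = MC. MR = 266 − 5Q; setting this equal to 77 gives Q = 37.8 and P = 171.5.
PS = (171.5 − 77)·37.8 = 3572.1.
In a 2-firm Cournot equilibrium, symmetry and the first-order condition give q = (266 − 77)/(7.5) = 25.2. So Q = 50.4 and P = 140.
PS = (140 − 77)·50.4 = 3175.2.
Change in producer surplus: 3175.2 − 3572.1 = −396.9.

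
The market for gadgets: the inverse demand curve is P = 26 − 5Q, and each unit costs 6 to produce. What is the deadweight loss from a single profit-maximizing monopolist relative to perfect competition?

Under competition P = MC = 6, so Q = (26 − 6)/5 = 4.
The monopolist equates marginal revenue to marginal cost: 26 − 10Q = 6, so Q = 2. From demand, P = 16.
DWL is the triangle between Q = 2 and Q = 4: ½·(4 − 2)·(16 − 6) = 10.

DWL = 10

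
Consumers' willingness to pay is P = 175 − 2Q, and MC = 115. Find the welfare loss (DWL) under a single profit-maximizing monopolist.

Under competition P = MC = 115, so Q = (175 − 115)/2 = 30.
A monopolist chooses Q where MR = MC. MR = 175 − 4Q; setting this equal to 115 gives Q = 15 and P = 145.
DWL is the triangle between Q = 15 and Q = 30: ½·(30 − 15)·(145 − 115) = 225.

DWL = 225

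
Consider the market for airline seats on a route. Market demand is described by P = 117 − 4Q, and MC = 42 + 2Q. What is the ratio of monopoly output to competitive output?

Q_m/Q_c = 0.6

A monopolist chooses Q where MR = MC. MR = 117 − 8Q; setting this equal to 42 + 2Q gives Q = 7.5 and P = 87.
Competitive equilibrium sets price equal to marginal cost: 117 − 4Q = 42 + 2Q, so Q = 12.5 and P = 67.
Ratio Q_m/Q_c = 7.5/12.5 = 0.6.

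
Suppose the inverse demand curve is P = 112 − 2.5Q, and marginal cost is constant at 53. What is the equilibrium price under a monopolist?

P = 82.5

The monopolist equates marginal revenue to marginal cost: 112 − 5Q = 53, so Q = 11.8. From demand, P = 82.5.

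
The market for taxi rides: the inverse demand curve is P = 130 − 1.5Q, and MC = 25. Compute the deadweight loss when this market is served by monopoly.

Competitive firms price at marginal cost: P = 25, giving Q = 70.
The monopolist equates marginal revenue to marginal cost: 130 − 3Q = 25, so Q = 35. From demand, P = 77.5.
DWL is the triangle between Q = 35 and Q = 70: ½·(70 − 35)·(77.5 − 25) = 918.75.

DWL = 918.75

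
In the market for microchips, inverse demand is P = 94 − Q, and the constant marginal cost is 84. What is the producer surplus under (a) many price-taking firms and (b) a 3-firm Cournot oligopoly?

Competition: PS = 0; Cournot: PS = 18.75

Perfect competition: P = MC = 84, so 94 − Q = 84 and Q = 10.
PS = (84 − 84)·10 = 0.
With 3 symmetric Cournot firms, each firm's FOC gives 94 − 4q = 84, so q = 2.5, Q = 3·2.5 = 7.5, and P = 86.5.
PS = (86.5 − 84)·7.5 = 18.75.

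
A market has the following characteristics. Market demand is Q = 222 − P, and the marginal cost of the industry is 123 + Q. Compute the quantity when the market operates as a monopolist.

Inverting demand: P = 222 − Q.
Monopoly sets MR = MC: 222 − 2Q = 123 + Q ⇒ Q = 33, P = 222 − 33 = 189.

Q = 33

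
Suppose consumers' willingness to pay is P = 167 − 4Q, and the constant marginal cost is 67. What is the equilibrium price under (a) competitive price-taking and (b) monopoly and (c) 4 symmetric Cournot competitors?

Under competition P = MC = 67, so Q = (167 − 67)/4 = 25.
The monopolist equates marginal revenue to marginal cost: 167 − 8Q = 67, so Q = 12.5. From demand, P = 117.
In a 4-firm Cournot equilibrium, symmetry and the first-order condition give q = (167 − 67)/(20) = 5. So Q = 20 and P = 87.

Competition: P = 67; Monopoly: P = 117; Cournot: P = 87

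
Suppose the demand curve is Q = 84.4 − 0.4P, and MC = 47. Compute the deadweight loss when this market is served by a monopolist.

Inverting demand: P = 211 − 2.5Q.
Competitive firms price at marginal cost: P = 47, giving Q = 65.6.
A monopolist chooses Q where MR = MC. MR = 211 − 5Q; setting this equal to 47 gives Q = 32.8 and P = 129.
DWL is the triangle between Q = 32.8 and Q = 65.6: ½·(65.6 − 32.8)·(129 − 47) = 1344.8.

DWL = 1344.8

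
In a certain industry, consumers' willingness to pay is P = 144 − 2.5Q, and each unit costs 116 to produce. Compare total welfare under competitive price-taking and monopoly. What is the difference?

Competitive firms price at marginal cost: P = 116, giving Q = 11.2.
CS = ½·(144 − 116)·11.2 = 156.8; PS = (116 − 116)·11.2 = 0; TS = 156.8.
A monopolist chooses Q where MR = MC. MR = 144 − 5Q; setting this equal to 116 gives Q = 5.6 and P = 130.
CS = ½·(144 − 130)·5.6 = 39.2; PS = (130 − 116)·5.6 = 78.4; TS = 117.6.
Change in total welfare: 117.6 − 156.8 = −39.2.

TS falls by 39.2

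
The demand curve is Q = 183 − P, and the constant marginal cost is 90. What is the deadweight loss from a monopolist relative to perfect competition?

DWL = 1081.125

Inverting demand: P = 183 − Q.
Under competition P = MC = 90, so Q = (183 − 90)/1 = 93.
The monopolist equates marginal revenue to marginal cost: 183 − 2Q = 90, so Q = 46.5. From demand, P = 136.5.
DWL is the triangle between Q = 46.5 and Q = 93: ½·(93 − 46.5)·(136.5 − 90) = 1081.125.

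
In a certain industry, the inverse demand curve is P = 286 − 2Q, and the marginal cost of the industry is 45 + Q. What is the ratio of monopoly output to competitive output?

Monopoly sets MR = MC: 286 − 4Q = 45 + Q ⇒ Q = 48.2, P = 286 − 2·48.2 = 189.6.
Competitive equilibrium sets price equal to marginal cost: 286 − 2Q = 45 + Q, so Q = 241/3 and P = 376/3.
Ratio Q_m/Q_c = 48.2/(241/3) = 0.6.

Q_m/Q_c = 0.6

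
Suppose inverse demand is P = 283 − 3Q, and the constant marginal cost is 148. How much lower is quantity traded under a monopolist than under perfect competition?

Perfect competition: P = MC = 148, so 283 − 3Q = 148 and Q = 45.
The monopolist equates marginal revenue to marginal cost: 283 − 6Q = 148, so Q = 22.5. From demand, P = 215.5.
Change in quantity traded: 22.5 − 45 = −22.5.

Quantity traded falls by 22.5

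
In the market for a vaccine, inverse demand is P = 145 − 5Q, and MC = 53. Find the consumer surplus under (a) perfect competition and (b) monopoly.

Competition: CS = 846.4; Monopoly: CS = 211.6

Competitive firms price at marginal cost: P = 53, giving Q = 18.4.
CS = ½·(145 − 53)·18.4 = 846.4.
Monopoly sets MR = MC: 145 − 10Q = 53 ⇒ Q = 9.2, P = 145 − 5·9.2 = 99.
CS = ½·(145 − 99)·9.2 = 211.6.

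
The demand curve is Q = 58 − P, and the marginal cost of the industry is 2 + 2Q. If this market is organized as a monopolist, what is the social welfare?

Inverting demand: P = 58 − Q.
A monopolist chooses Q where MR = MC. MR = 58 − 2Q; setting this equal to 2 + 2Q gives Q = 14 and P = 44.
CS = ½·(58 − 44)·14 = 98; PS = (44·14 − 2·14 − ½·2·14²) = 392; TS = 490.

TS = 490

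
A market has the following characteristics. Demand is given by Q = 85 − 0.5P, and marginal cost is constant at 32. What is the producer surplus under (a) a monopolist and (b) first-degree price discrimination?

Inverting demand: P = 170 − 2Q.
A monopolist chooses Q where MR = MC. MR = 170 − 4Q; setting this equal to 32 gives Q = 34.5 and P = 101.
PS = (101 − 32)·34.5 = 2380.5.
Under first-degree price discrimination the firm charges each unit its demand price and produces up to where P = MC, i.e. Q = 69. Consumer surplus is zero; producer surplus equals total surplus.
PS = ½·(170 − 32)·69 = 4761.

Monopoly: PS = 2380.5; Perfect PD: PS = 4761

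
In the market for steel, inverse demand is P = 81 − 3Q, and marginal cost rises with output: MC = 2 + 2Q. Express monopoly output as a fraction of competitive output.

Q_m/Q_c = 0.625

Monopoly sets MR = MC: 81 − 6Q = 2 + 2Q ⇒ Q = 9.875, P = 81 − 3·9.875 = 51.375.
Under competition P = MC: 81 − 3Q = 2 + 2Q ⇒ Q = 15.8, P = 33.6.
Ratio Q_m/Q_c = 9.875/15.8 = 0.625.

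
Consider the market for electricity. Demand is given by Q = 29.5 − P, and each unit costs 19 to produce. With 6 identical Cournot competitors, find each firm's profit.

Inverting demand: P = 29.5 − Q.
In a 6-firm Cournot equilibrium, symmetry and the first-order condition give q = (29.5 − 19)/(7) = 1.5. So Q = 9 and P = 20.5.
Each firm's profit = (20.5 − 19)·1.5 = 2.25.

π_i = 2.25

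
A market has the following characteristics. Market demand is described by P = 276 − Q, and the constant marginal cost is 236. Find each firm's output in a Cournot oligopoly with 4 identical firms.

q_i = 8

Cournot with 4 identical firms: the symmetric best-response condition is 276 − 5q = 236. Each firm produces q = 8, total output Q = 32, price P = 244.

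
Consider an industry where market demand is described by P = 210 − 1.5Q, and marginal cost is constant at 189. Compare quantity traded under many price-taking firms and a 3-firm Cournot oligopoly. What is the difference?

Q falls by 3.5

Perfect competition: P = MC = 189, so 210 − 1.5Q = 189 and Q = 14.
Cournot with 3 identical firms: the symmetric best-response condition is 210 − 6q = 189. Each firm produces q = 3.5, total output Q = 10.5, price P = 194.25.
Change in quantity traded: 10.5 − 14 = −3.5.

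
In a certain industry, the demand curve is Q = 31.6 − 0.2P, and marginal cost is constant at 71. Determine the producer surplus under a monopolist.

PS = 378.45

Inverting demand: P = 158 − 5Q.
The monopolist equates marginal revenue to marginal cost: 158 − 10Q = 71, so Q = 8.7. From demand, P = 114.5.
PS = (114.5 − 71)·8.7 = 378.45.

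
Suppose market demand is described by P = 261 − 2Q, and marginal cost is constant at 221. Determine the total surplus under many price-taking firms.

Competitive firms price at marginal cost: P = 221, giving Q = 20.
CS = ½·(261 − 221)·20 = 400; PS = (221 − 221)·20 = 0; TS = 400.

TS = 400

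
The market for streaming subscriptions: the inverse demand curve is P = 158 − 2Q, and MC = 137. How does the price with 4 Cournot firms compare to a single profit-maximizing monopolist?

Cournot: P = 141.2; Monopoly: P = 147.5

In a 4-firm Cournot equilibrium, symmetry and the first-order condition give q = (158 − 137)/(10) = 2.1. So Q = 8.4 and P = 141.2.
The monopolist equates marginal revenue to marginal cost: 158 − 4Q = 137, so Q = 5.25. From demand, P = 147.5.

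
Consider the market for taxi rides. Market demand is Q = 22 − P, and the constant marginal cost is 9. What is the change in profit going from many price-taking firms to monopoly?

π rises by 42.25

Inverting demand: P = 22 − Q.
Competitive firms price at marginal cost: P = 9, giving Q = 13.
Profit = (9 − 9)·13 = 0.
A monopolist chooses Q where MR = MC. MR = 22 − 2Q; setting this equal to 9 gives Q = 6.5 and P = 15.5.
Profit = (15.5 − 9)·6.5 = 42.25.
Change in profit: 42.25 − 0 = 42.25.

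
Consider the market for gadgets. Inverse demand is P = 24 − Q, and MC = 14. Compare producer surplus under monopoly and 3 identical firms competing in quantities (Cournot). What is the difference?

A monopolist chooses Q where MR = MC. MR = 24 − 2Q; setting this equal to 14 gives Q = 5 and P = 19.
PS = (19 − 14)·5 = 25.
With 3 symmetric Cournot firms, each firm's FOC gives 24 − 4q = 14, so q = 2.5, Q = 3·2.5 = 7.5, and P = 16.5.
PS = (16.5 − 14)·7.5 = 18.75.
Change in producer surplus: 18.75 − 25 = −6.25.

PS falls by 6.25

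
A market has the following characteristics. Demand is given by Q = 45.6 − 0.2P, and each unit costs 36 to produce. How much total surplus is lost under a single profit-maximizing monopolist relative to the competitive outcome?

Inverting demand: P = 228 − 5Q.
Perfect competition: P = MC = 36, so 228 − 5Q = 36 and Q = 38.4.
Monopoly sets MR = MC: 228 − 10Q = 36 ⇒ Q = 19.2, P = 228 − 5·19.2 = 132.
DWL is the triangle between Q = 19.2 and Q = 38.4: ½·(38.4 − 19.2)·(132 − 36) = 921.6.

DWL = 921.6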